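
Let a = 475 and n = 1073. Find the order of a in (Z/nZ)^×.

ord(475) | φ(1073) = φ(29·37) = (29−1)·(37−1) = 28·36 = 1008 = 2^4 · 3^2 · 7.
Divisors of 1008: 1, 2, 3, 4, 6, 7, 8, 9, 12, 14, 16, 18, 21, 24, 28, 36, 42, 48, 56, 63, 72, 84, 112, 126, 144, 168, 252, 336, 504, 1008.
Evaluate successive powers at the divisors of 1008:
475^1 ≡ 475 (mod 1073)
475^2 ≡ 295 (mod 1073)
475^3 ≡ 635 (mod 1073)
475^4 ≡ 112 (mod 1073)
475^6 ≡ 850 (mod 1073)
475^7 ≡ 302 (mod 1073)
475^8 ≡ 741 (mod 1073)
475^9 ≡ 31 (mod 1073)
475^12 ≡ 371 (mod 1073)
475^14 ≡ 1072 (mod 1073)
475^16 ≡ 778 (mod 1073)
475^18 ≡ 961 (mod 1073)
475^21 ≡ 771 (mod 1073)
475^24 ≡ 297 (mod 1073)
475^28 ≡ 1 (mod 1073) ✓
Hence ord(475) = 28.

28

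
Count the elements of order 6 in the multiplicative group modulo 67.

φ(67) = 67 − 1 = 66 = 2 · 3 · 11.
Since (Z/67Z)^× is cyclic of order 66, the number of elements of order d is φ(d) when d | 66 and 0 otherwise.
6 = 2 · 3 divides 66, and φ(6) = 2.

2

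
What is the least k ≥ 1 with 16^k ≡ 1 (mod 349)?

87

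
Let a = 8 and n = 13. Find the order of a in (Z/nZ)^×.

By Lagrange's theorem, ord_13(8) divides φ(13) = 13 − 1 = 12 = 2^2 · 3.
Divisors of 12: 1, 2, 3, 4, 6, 12.
Compute 8^d (mod 13) for the divisors d until we hit 1:
8^1 ≡ 8
8^2 ≡ 12
8^3 ≡ 5
8^4 ≡ 1
So ord_13(8) = 4.

4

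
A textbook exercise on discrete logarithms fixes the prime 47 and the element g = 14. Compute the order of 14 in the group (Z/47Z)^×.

ord(14) | φ(47) = 47 − 1 = 46 = 2 · 23.
Divisors of 46: 1, 2, 23, 46.
Evaluate successive powers at the divisors of 46:
14^1 ≡ 14
14^2 ≡ 8
14^23 ≡ 1
So ord_47(14) = 23.

23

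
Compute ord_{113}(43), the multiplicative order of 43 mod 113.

ord(43) | φ(113) = 113 − 1 = 112 = 2^4 · 7.
Divisors of 112: 1, 2, 4, 7, 8, 14, 16, 28, 56, 112.
Test each divisor d:
43^1 ≡ 43 (mod 113)
43^2 ≡ 41 (mod 113)
43^4 ≡ 99 (mod 113)
43^7 ≡ 65 (mod 113)
43^8 ≡ 83 (mod 113)
43^14 ≡ 44 (mod 113)
43^16 ≡ 109 (mod 113)
43^28 ≡ 15 (mod 113)
43^56 ≡ 112 (mod 113)
43^112 ≡ 1 (mod 113) ✓
So ord_113(43) = 112.

112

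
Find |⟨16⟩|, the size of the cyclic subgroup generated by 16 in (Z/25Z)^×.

ord(16) | φ(25) = φ(5^2) = 5·(5−1) = 20 = 2^2 · 5.
Divisors of 20: 1, 2, 4, 5, 10, 20.
Evaluate successive powers at the divisors of 20:
16^1 ≡ 16
16^2 ≡ 6
16^4 ≡ 11
16^5 ≡ 1
So ord_25(16) = 5.

5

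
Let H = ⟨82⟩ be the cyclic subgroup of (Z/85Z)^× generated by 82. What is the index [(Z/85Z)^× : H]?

4

ord(82) | φ(85) = φ(5·17) = (5−1)·(17−1) = 4·16 = 64 = 2^6.
Divisors of 64: 1, 2, 4, 8, 16, 32, 64.
Test each divisor d:
82^1 ≡ 82 (mod 85)
82^2 ≡ 9 (mod 85)
82^4 ≡ 81 (mod 85)
82^8 ≡ 16 (mod 85)
82^16 ≡ 1 (mod 85) ✓
Thus |⟨82⟩| = ord(82) = 16.
[(Z/85Z)^× : ⟨82⟩] = 64/16 = 4.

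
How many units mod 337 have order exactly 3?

2

φ(337) = 337 − 1 = 336 = 2^4 · 3 · 7.
In a cyclic group of order 336, there are φ(d) elements of order d for each divisor d of 336, and zero for non-divisors.
3 | 336, and φ(3) = 3 − 1 = 2.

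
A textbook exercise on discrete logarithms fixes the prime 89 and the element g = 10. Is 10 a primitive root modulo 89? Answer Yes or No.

φ(89) = 89 − 1 = 88 = 2^3 · 11.
10 is a primitive root mod 89 iff 10^(φ(89)/q) ≢ 1 for every prime q | φ(89), i.e. q ∈ {2, 11}.
10^44 ≡ 1 (mod 89)  [q = 2: ≡ 1 ✗]
10^8 ≡ 45 (mod 89)  [q = 11: ≢ 1 ✓]
Since 10^44 ≡ 1, the order of 10 divides 44 < 88, so 10 is not a primitive root.

No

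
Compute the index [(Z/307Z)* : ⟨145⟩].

6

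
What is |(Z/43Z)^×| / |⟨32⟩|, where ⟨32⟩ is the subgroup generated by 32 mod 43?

3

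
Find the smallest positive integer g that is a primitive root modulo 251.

φ(251) = 251 − 1 = 250 = 2 · 5^3.
Test candidates g = 2, 3, … against the prime factors q ∈ {2, 5} of φ(251): g is a generator iff g^(250/q) ≢ 1 for every such q.
g = 2: 2^125 ≡ 250; 2^50 ≡ 1 — hits 1, so not a primitive root.
g = 3: 3^125 ≡ 1 — hits 1, so not a primitive root.
g = 4: 4^125 ≡ 1 — hits 1, so not a primitive root.
g = 5: 5^125 ≡ 1 — hits 1, so not a primitive root.
g = 6: 6^125 ≡ 250; 6^50 ≡ 219 — none is 1, so 6 is a primitive root.
The smallest primitive root modulo 251 is 6.

6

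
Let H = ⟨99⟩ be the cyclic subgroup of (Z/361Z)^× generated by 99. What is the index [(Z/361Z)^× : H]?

The order of 99 must divide φ(361) = φ(19^2) = 19·(19−1) = 342 = 2 · 3^2 · 19.
Divisors of 342: 1, 2, 3, 6, 9, 18, 19, 38, 57, 114, 171, 342.
Compute 99^d (mod 361) for the divisors d until we hit 1:
99^1 ≡ 99
99^2 ≡ 54
99^3 ≡ 292
99^6 ≡ 68
99^9 ≡ 1
Thus |⟨99⟩| = ord(99) = 9.
The index is φ(361) / ord(99) = 342 / 9 = 38.

38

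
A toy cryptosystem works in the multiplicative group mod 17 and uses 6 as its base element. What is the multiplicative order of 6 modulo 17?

Since 6 ∈ (Z/17Z)^×, its order divides φ(17) = 17 − 1 = 16 = 2^4.
Divisors of 16: 1, 2, 4, 8, 16.
Test each divisor d:
6^1 ≡ 6 (mod 17)
6^2 ≡ 2 (mod 17)
6^4 ≡ 4 (mod 17)
6^8 ≡ 16 (mod 17)
6^16 ≡ 1 (mod 17) ✓
The smallest such exponent is 16, so the order of 6 is 16.

16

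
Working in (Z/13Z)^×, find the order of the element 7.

12

ord(7) | φ(13) = 13 − 1 = 12 = 2^2 · 3.
Divisors of 12: 1, 2, 3, 4, 6, 12.
Test each divisor d:
7^1 ≡ 7 (mod 13)
7^2 ≡ 10 (mod 13)
7^3 ≡ 5 (mod 13)
7^4 ≡ 9 (mod 13)
7^6 ≡ 12 (mod 13)
7^12 ≡ 1 (mod 13) ✓
The smallest such exponent is 12, so the order of 7 is 12.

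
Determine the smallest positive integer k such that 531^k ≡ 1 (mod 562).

140

Since 531 ∈ (Z/562Z)^×, its order divides φ(562) = φ(2)·φ(281) = 1·280 = 280 = 2^3 · 5 · 7.
Divisors of 280: 1, 2, 4, 5, 7, 8, 10, 14, 20, 28, 35, 40, 56, 70, 140, 280.
Compute 531^d (mod 562) for the divisors d until we hit 1:
531^1 ≡ 531
531^2 ≡ 399
531^4 ≡ 155
531^5 ≡ 253
531^7 ≡ 349
531^8 ≡ 421
531^10 ≡ 503
531^14 ≡ 409
531^20 ≡ 109
531^28 ≡ 367
531^35 ≡ 509
531^40 ≡ 79
531^56 ≡ 371
531^70 ≡ 561
531^140 ≡ 1
The smallest such exponent is 140, so the order of 531 is 140.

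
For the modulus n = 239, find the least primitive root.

φ(239) = 239 − 1 = 238 = 2 · 7 · 17.
Test candidates g = 2, 3, … against the prime factors q ∈ {2, 7, 17} of φ(239): g is a generator iff g^(238/q) ≢ 1 for every such q.
g = 2: 2^119 ≡ 1 — hits 1, so not a primitive root.
g = 3: 3^119 ≡ 1 — hits 1, so not a primitive root.
g = 4: 4^119 ≡ 1 — hits 1, so not a primitive root.
g = 5: 5^119 ≡ 1 — hits 1, so not a primitive root.
g = 6: 6^119 ≡ 1 — hits 1, so not a primitive root.
g = 7: 7^119 ≡ 238; 7^34 ≡ 24; 7^14 ≡ 211 — none is 1, so 7 is a primitive root.
So 7 is the smallest generator of (Z/239Z)^×.

7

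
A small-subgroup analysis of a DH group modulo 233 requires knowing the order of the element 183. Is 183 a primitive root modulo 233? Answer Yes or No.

No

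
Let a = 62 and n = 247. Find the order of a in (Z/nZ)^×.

Since 62 ∈ (Z/247Z)^×, its order divides φ(247) = φ(13·19) = (13−1)·(19−1) = 12·18 = 216 = 2^3 · 3^3.
Divisors of 216: 1, 2, 3, 4, 6, 8, 9, 12, 18, 24, 27, 36, 54, 72, 108, 216.
Evaluate successive powers at the divisors of 216:
62^1 ≡ 62 (mod 247)
62^2 ≡ 139 (mod 247)
62^3 ≡ 220 (mod 247)
62^4 ≡ 55 (mod 247)
62^6 ≡ 235 (mod 247)
62^8 ≡ 61 (mod 247)
62^9 ≡ 77 (mod 247)
62^12 ≡ 144 (mod 247)
62^18 ≡ 1 (mod 247) ✓
So ord_247(62) = 18.

18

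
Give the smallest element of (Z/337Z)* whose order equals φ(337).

φ(337) = 337 − 1 = 336 = 2^4 · 3 · 7.
g is a primitive root iff g^(336/q) ≢ 1 (mod 337) for each prime q ∈ {2, 3, 7}.
g = 2: 2^168 ≡ 1 — hits 1, so not a primitive root.
g = 3: 3^168 ≡ 1 — hits 1, so not a primitive root.
g = 4: 4^168 ≡ 1 — hits 1, so not a primitive root.
g = 5: 5^168 ≡ 336; 5^112 ≡ 1 — hits 1, so not a primitive root.
g = 6: 6^168 ≡ 1 — hits 1, so not a primitive root.
g = 7: 7^168 ≡ 1 — hits 1, so not a primitive root.
g = 8: 8^168 ≡ 1 — hits 1, so not a primitive root.
g = 9: 9^168 ≡ 1 — hits 1, so not a primitive root.
g = 10: 10^168 ≡ 336; 10^112 ≡ 128; 10^48 ≡ 175 — none is 1, so 10 is a primitive root.
Hence the least primitive root of 337 is 10.

10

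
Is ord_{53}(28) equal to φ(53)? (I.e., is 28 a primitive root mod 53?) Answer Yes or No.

No

φ(53) = 53 − 1 = 52 = 2^2 · 13.
It suffices to check that the order of 28 is not a proper divisor of 52: compute 28^(52/q) for q ∈ {2, 13}.
28^26 ≡ 1 (mod 53)  [q = 2: ≡ 1 ✗]
28^4 ≡ 15 (mod 53)  [q = 13: ≢ 1 ✓]
The check at q = 2 fails, so 28 generates a proper subgroup.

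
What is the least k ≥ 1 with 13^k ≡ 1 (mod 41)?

40

By Lagrange's theorem, ord_41(13) divides φ(41) = 41 − 1 = 40 = 2^3 · 5.
Divisors of 40: 1, 2, 4, 5, 8, 10, 20, 40.
Check 13^d mod 41 for each divisor in increasing order:
13^1 ≡ 13
13^2 ≡ 5
13^4 ≡ 25
13^5 ≡ 38
13^8 ≡ 10
13^10 ≡ 9
13^20 ≡ 40
13^40 ≡ 1
So ord_41(13) = 40.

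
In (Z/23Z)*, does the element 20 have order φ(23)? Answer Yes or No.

Yes

φ(23) = 23 − 1 = 22 = 2 · 11.
20 is a primitive root mod 23 iff 20^(φ(23)/q) ≢ 1 for every prime q | φ(23), i.e. q ∈ {2, 11}.
20^11 ≡ 22 (mod 23)  [q = 2: ≢ 1 ✓]
20^2 ≡ 9 (mod 23)  [q = 11: ≢ 1 ✓]
All checks pass, so 20 has order 22 and is a primitive root modulo 23.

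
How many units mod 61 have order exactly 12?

4

φ(61) = 61 − 1 = 60 = 2^2 · 3 · 5.
Since (Z/61Z)^× is cyclic of order 60, the number of elements of order d is φ(d) when d | 60 and 0 otherwise.
12 = 2^2 · 3 divides 60, and φ(12) = 4.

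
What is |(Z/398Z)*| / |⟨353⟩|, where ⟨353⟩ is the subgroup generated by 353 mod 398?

The order of 353 must divide φ(398) = φ(2)·φ(199) = 1·198 = 198 = 2 · 3^2 · 11.
Divisors of 198: 1, 2, 3, 6, 9, 11, 18, 22, 33, 66, 99, 198.
Check 353^d mod 398 for each divisor in increasing order:
353^1 ≡ 353 (mod 398)
353^2 ≡ 35 (mod 398)
353^3 ≡ 17 (mod 398)
353^6 ≡ 289 (mod 398)
353^9 ≡ 137 (mod 398)
353^11 ≡ 19 (mod 398)
353^18 ≡ 63 (mod 398)
353^22 ≡ 361 (mod 398)
353^33 ≡ 93 (mod 398)
353^66 ≡ 291 (mod 398)
353^99 ≡ 397 (mod 398)
353^198 ≡ 1 (mod 398) ✓
So ord_398(353) = 198, hence |⟨353⟩| = 198.
Index = |(Z/398Z)^×| / |⟨353⟩| = 198 / 198 = 1.

1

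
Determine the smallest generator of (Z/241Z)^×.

7

φ(241) = 241 − 1 = 240 = 2^4 · 3 · 5.
g is a primitive root iff g^(240/q) ≢ 1 (mod 241) for each prime q ∈ {2, 3, 5}.
g = 2: 2^120 ≡ 1 — hits 1, so not a primitive root.
g = 3: 3^120 ≡ 1 — hits 1, so not a primitive root.
g = 4: 4^120 ≡ 1 — hits 1, so not a primitive root.
g = 5: 5^120 ≡ 1 — hits 1, so not a primitive root.
g = 6: 6^120 ≡ 1 — hits 1, so not a primitive root.
g = 7: 7^120 ≡ 240; 7^80 ≡ 15; 7^48 ≡ 91 — none is 1, so 7 is a primitive root.
The smallest primitive root modulo 241 is 7.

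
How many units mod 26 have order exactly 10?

0

φ(26) = φ(2)·φ(13) = 1·12 = 12 = 2^2 · 3.
In a cyclic group of order 12, there are φ(d) elements of order d for each divisor d of 12, and zero for non-divisors.
10 does not divide 12, so no element of (Z/26Z)^× has order 10.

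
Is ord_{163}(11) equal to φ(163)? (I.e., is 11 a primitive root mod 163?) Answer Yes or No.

Yes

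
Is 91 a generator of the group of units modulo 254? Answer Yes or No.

Yes

φ(254) = φ(2)·φ(127) = 1·126 = 126 = 2 · 3^2 · 7.
91 is a primitive root mod 254 iff 91^(φ(254)/q) ≢ 1 for every prime q | φ(254), i.e. q ∈ {2, 3, 7}.
91^63 ≡ 253 (mod 254)  [q = 2: ≢ 1 ✓]
91^42 ≡ 19 (mod 254)  [q = 3: ≢ 1 ✓]
91^18 ≡ 159 (mod 254)  [q = 7: ≢ 1 ✓]
Every test exponent gives a nontrivial residue, hence 91 generates the full group.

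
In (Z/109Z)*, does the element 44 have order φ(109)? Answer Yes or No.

φ(109) = 109 − 1 = 108 = 2^2 · 3^3.
An element g generates (Z/109Z)^× iff g^(108/q) ≢ 1 (mod 109) for each prime q ∈ {2, 3}.
44^54 ≡ 108 (mod 109)  [q = 2: ≢ 1 ✓]
44^36 ≡ 45 (mod 109)  [q = 3: ≢ 1 ✓]
Every test exponent gives a nontrivial residue, hence 44 generates the full group.

Yes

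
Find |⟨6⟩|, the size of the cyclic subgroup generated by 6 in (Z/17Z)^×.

The order of 6 must divide φ(17) = 17 − 1 = 16 = 2^4.
Divisors of 16: 1, 2, 4, 8, 16.
Evaluate successive powers at the divisors of 16:
6^1 ≡ 6 (mod 17)
6^2 ≡ 2 (mod 17)
6^4 ≡ 4 (mod 17)
6^8 ≡ 16 (mod 17)
6^16 ≡ 1 (mod 17) ✓
Hence ord(6) = 16.

16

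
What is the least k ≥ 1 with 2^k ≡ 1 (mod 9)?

6

ord(2) | φ(9) = φ(3^2) = 3·(3−1) = 6 = 2 · 3.
Divisors of 6: 1, 2, 3, 6.
Compute 2^d (mod 9) for the divisors d until we hit 1:
2^1 ≡ 2 (mod 9)
2^2 ≡ 4 (mod 9)
2^3 ≡ 8 (mod 9)
2^6 ≡ 1 (mod 9) ✓
The smallest such exponent is 6, so the order of 2 is 6.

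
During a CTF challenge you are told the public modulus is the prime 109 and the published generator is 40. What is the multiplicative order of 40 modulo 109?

108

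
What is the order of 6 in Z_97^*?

12

Since 6 ∈ (Z/97Z)^×, its order divides φ(97) = 97 − 1 = 96 = 2^5 · 3.
Divisors of 96: 1, 2, 3, 4, 6, 8, 12, 16, 24, 32, 48, 96.
Check 6^d mod 97 for each divisor in increasing order:
6^1 ≡ 6 (mod 97)
6^2 ≡ 36 (mod 97)
6^3 ≡ 22 (mod 97)
6^4 ≡ 35 (mod 97)
6^6 ≡ 96 (mod 97)
6^8 ≡ 61 (mod 97)
6^12 ≡ 1 (mod 97) ✓
Therefore the multiplicative order of 6 modulo 97 is 12.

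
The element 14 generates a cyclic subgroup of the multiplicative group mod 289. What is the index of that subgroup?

1

By Lagrange's theorem, ord_289(14) divides φ(289) = φ(17^2) = 17·(17−1) = 272 = 2^4 · 17.
Divisors of 272: 1, 2, 4, 8, 16, 17, 34, 68, 136, 272.
Check 14^d mod 289 for each divisor in increasing order:
14^1 ≡ 14 (mod 289)
14^2 ≡ 196 (mod 289)
14^4 ≡ 268 (mod 289)
14^8 ≡ 152 (mod 289)
14^16 ≡ 273 (mod 289)
14^17 ≡ 65 (mod 289)
14^34 ≡ 179 (mod 289)
14^68 ≡ 251 (mod 289)
14^136 ≡ 288 (mod 289)
14^272 ≡ 1 (mod 289) ✓
The order of 14 is 272, so the subgroup it generates has 272 elements.
Index = |(Z/289Z)^×| / |⟨14⟩| = 272 / 272 = 1.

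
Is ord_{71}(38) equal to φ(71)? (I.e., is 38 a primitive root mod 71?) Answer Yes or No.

φ(71) = 71 − 1 = 70 = 2 · 5 · 7.
It suffices to check that the order of 38 is not a proper divisor of 70: compute 38^(70/q) for q ∈ {2, 5, 7}.
38^35 ≡ 1 (mod 71)  [q = 2: ≡ 1 ✗]
38^14 ≡ 5 (mod 71)  [q = 5: ≢ 1 ✓]
38^10 ≡ 45 (mod 71)  [q = 7: ≢ 1 ✓]
38^35 ≡ 1 shows ord(38) | 35, strictly less than φ(71); not a primitive root.

No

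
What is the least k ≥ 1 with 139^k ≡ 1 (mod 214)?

106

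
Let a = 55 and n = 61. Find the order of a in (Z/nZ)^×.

60

The order of 55 must divide φ(61) = 61 − 1 = 60 = 2^2 · 3 · 5.
Divisors of 60: 1, 2, 3, 4, 5, 6, 10, 12, 15, 20, 30, 60.
Test each divisor d:
55^1 ≡ 55
55^2 ≡ 36
55^3 ≡ 28
55^4 ≡ 15
55^5 ≡ 32
55^6 ≡ 52
55^10 ≡ 48
55^12 ≡ 20
55^15 ≡ 11
55^20 ≡ 47
55^30 ≡ 60
55^60 ≡ 1
The smallest such exponent is 60, so the order of 55 is 60.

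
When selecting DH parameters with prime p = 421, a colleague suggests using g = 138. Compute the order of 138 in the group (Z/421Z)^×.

105

ord(138) | φ(421) = 421 − 1 = 420 = 2^2 · 3 · 5 · 7.
Divisors of 420: 1, 2, 3, 4, 5, 6, 7, 10, 12, 14, 15, 20, 21, 28, 30, 35, 42, 60, 70, 84, 105, 140, 210, 420.
Evaluate successive powers at the divisors of 420:
138^1 ≡ 138 (mod 421)
138^2 ≡ 99 (mod 421)
138^3 ≡ 190 (mod 421)
138^4 ≡ 118 (mod 421)
138^5 ≡ 286 (mod 421)
138^6 ≡ 315 (mod 421)
138^7 ≡ 107 (mod 421)
138^10 ≡ 122 (mod 421)
138^12 ≡ 290 (mod 421)
138^14 ≡ 82 (mod 421)
138^15 ≡ 370 (mod 421)
138^20 ≡ 149 (mod 421)
138^21 ≡ 354 (mod 421)
138^28 ≡ 409 (mod 421)
138^30 ≡ 75 (mod 421)
138^35 ≡ 400 (mod 421)
138^42 ≡ 279 (mod 421)
138^60 ≡ 152 (mod 421)
138^70 ≡ 20 (mod 421)
138^84 ≡ 377 (mod 421)
138^105 ≡ 1 (mod 421) ✓
The smallest such exponent is 105, so the order of 138 is 105.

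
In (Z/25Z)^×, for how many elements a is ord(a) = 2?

1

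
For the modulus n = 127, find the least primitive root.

3

φ(127) = 127 − 1 = 126 = 2 · 3^2 · 7.
Test candidates g = 2, 3, … against the prime factors q ∈ {2, 3, 7} of φ(127): g is a generator iff g^(126/q) ≢ 1 for every such q.
g = 2: 2^63 ≡ 1 — hits 1, so not a primitive root.
g = 3: 3^63 ≡ 126; 3^42 ≡ 107; 3^18 ≡ 4 — none is 1, so 3 is a primitive root.
The smallest primitive root modulo 127 is 3.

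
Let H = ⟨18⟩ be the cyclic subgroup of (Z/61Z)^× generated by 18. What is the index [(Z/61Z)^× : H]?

ord(18) | φ(61) = 61 − 1 = 60 = 2^2 · 3 · 5.
Divisors of 60: 1, 2, 3, 4, 5, 6, 10, 12, 15, 20, 30, 60.
Compute 18^d (mod 61) for the divisors d until we hit 1:
18^1 ≡ 18 (mod 61)
18^2 ≡ 19 (mod 61)
18^3 ≡ 37 (mod 61)
18^4 ≡ 56 (mod 61)
18^5 ≡ 32 (mod 61)
18^6 ≡ 27 (mod 61)
18^10 ≡ 48 (mod 61)
18^12 ≡ 58 (mod 61)
18^15 ≡ 11 (mod 61)
18^20 ≡ 47 (mod 61)
18^30 ≡ 60 (mod 61)
18^60 ≡ 1 (mod 61) ✓
So ord_61(18) = 60, hence |⟨18⟩| = 60.
The index is φ(61) / ord(18) = 60 / 60 = 1.

1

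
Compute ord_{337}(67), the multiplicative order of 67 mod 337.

336

By Lagrange's theorem, ord_337(67) divides φ(337) = 337 − 1 = 336 = 2^4 · 3 · 7.
Divisors of 336: 1, 2, 3, 4, 6, 7, 8, 12, 14, 16, 21, 24, 28, 42, 48, 56, 84, 112, 168, 336.
Check 67^d mod 337 for each divisor in increasing order:
67^1 ≡ 67
67^2 ≡ 108
67^3 ≡ 159
67^4 ≡ 206
67^6 ≡ 6
67^7 ≡ 65
67^8 ≡ 311
67^12 ≡ 36
67^14 ≡ 181
67^16 ≡ 2
67^21 ≡ 307
67^24 ≡ 285
67^28 ≡ 72
67^42 ≡ 226
67^48 ≡ 8
67^56 ≡ 129
67^84 ≡ 189
67^112 ≡ 128
67^168 ≡ 336
67^336 ≡ 1
Hence ord(67) = 336.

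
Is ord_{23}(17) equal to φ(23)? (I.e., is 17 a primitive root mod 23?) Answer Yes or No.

Yes

φ(23) = 23 − 1 = 22 = 2 · 11.
An element g generates (Z/23Z)^× iff g^(22/q) ≢ 1 (mod 23) for each prime q ∈ {2, 11}.
17^11 ≡ 22 (mod 23)  [q = 2: ≢ 1 ✓]
17^2 ≡ 13 (mod 23)  [q = 11: ≢ 1 ✓]
None equal 1, so ord_23(17) = 22: 17 is a primitive root.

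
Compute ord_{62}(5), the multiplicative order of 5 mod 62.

ord(5) | φ(62) = φ(2)·φ(31) = 1·30 = 30 = 2 · 3 · 5.
Divisors of 30: 1, 2, 3, 5, 6, 10, 15, 30.
Compute 5^d (mod 62) for the divisors d until we hit 1:
5^1 ≡ 5 (mod 62)
5^2 ≡ 25 (mod 62)
5^3 ≡ 1 (mod 62) ✓
Therefore the multiplicative order of 5 modulo 62 is 3.

3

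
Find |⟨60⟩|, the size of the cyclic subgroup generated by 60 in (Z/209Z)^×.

The order of 60 must divide φ(209) = φ(11·19) = (11−1)·(19−1) = 10·18 = 180 = 2^2 · 3^2 · 5.
Divisors of 180: 1, 2, 3, 4, 5, 6, 9, 10, 12, 15, 18, 20, 30, 36, 45, 60, 90, 180.
Test each divisor d:
60^1 ≡ 60 (mod 209)
60^2 ≡ 47 (mod 209)
60^3 ≡ 103 (mod 209)
60^4 ≡ 119 (mod 209)
60^5 ≡ 34 (mod 209)
60^6 ≡ 159 (mod 209)
60^9 ≡ 75 (mod 209)
60^10 ≡ 111 (mod 209)
60^12 ≡ 201 (mod 209)
60^15 ≡ 12 (mod 209)
60^18 ≡ 191 (mod 209)
60^20 ≡ 199 (mod 209)
60^30 ≡ 144 (mod 209)
60^36 ≡ 115 (mod 209)
60^45 ≡ 56 (mod 209)
60^60 ≡ 45 (mod 209)
60^90 ≡ 1 (mod 209) ✓
Therefore the multiplicative order of 60 modulo 209 is 90.

90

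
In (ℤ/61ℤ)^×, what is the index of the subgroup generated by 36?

2

Since 36 ∈ (Z/61Z)^×, its order divides φ(61) = 61 − 1 = 60 = 2^2 · 3 · 5.
Divisors of 60: 1, 2, 3, 4, 5, 6, 10, 12, 15, 20, 30, 60.
Evaluate successive powers at the divisors of 60:
36^1 ≡ 36
36^2 ≡ 15
36^3 ≡ 52
36^4 ≡ 42
36^5 ≡ 48
36^6 ≡ 20
36^10 ≡ 47
36^12 ≡ 34
36^15 ≡ 60
36^20 ≡ 13
36^30 ≡ 1
Thus |⟨36⟩| = ord(36) = 30.
The index is φ(61) / ord(36) = 60 / 30 = 2.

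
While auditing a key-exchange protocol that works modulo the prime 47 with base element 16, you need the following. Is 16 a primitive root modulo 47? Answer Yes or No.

φ(47) = 47 − 1 = 46 = 2 · 23.
Test 16^(46/q) mod 47 for each prime factor q of 46:
16^23 ≡ 1 (mod 47)  [q = 2: ≡ 1 ✗]
16^2 ≡ 21 (mod 47)  [q = 23: ≢ 1 ✓]
The check at q = 2 fails, so 16 generates a proper subgroup.

No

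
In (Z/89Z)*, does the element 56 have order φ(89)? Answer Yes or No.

φ(89) = 89 − 1 = 88 = 2^3 · 11.
It suffices to check that the order of 56 is not a proper divisor of 88: compute 56^(88/q) for q ∈ {2, 11}.
56^44 ≡ 88 (mod 89)  [q = 2: ≢ 1 ✓]
56^8 ≡ 16 (mod 89)  [q = 11: ≢ 1 ✓]
All checks pass, so 56 has order 88 and is a primitive root modulo 89.

Yes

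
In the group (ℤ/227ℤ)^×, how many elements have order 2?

1

φ(227) = 227 − 1 = 226 = 2 · 113.
(Z/227Z)^× is cyclic (|G| = 226); a cyclic group of order m has exactly φ(d) elements of each order d | m, and none otherwise.
2 | 226, and φ(2) = 2 − 1 = 1.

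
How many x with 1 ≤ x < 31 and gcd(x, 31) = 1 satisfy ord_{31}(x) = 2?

1

φ(31) = 31 − 1 = 30 = 2 · 3 · 5.
(Z/31Z)^× is cyclic (|G| = 30); a cyclic group of order m has exactly φ(d) elements of each order d | m, and none otherwise.
2 | 30, and φ(2) = 2 − 1 = 1.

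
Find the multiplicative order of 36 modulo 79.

39

ord(36) | φ(79) = 79 − 1 = 78 = 2 · 3 · 13.
Divisors of 78: 1, 2, 3, 6, 13, 26, 39, 78.
Evaluate successive powers at the divisors of 78:
36^1 ≡ 36 (mod 79)
36^2 ≡ 32 (mod 79)
36^3 ≡ 46 (mod 79)
36^6 ≡ 62 (mod 79)
36^13 ≡ 55 (mod 79)
36^26 ≡ 23 (mod 79)
36^39 ≡ 1 (mod 79) ✓
Therefore the multiplicative order of 36 modulo 79 is 39.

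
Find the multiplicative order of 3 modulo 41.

8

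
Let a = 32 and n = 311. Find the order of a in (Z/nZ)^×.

The order of 32 must divide φ(311) = 311 − 1 = 310 = 2 · 5 · 31.
Divisors of 310: 1, 2, 5, 10, 31, 62, 155, 310.
Test each divisor d:
32^1 ≡ 32 (mod 311)
32^2 ≡ 91 (mod 311)
32^5 ≡ 20 (mod 311)
32^10 ≡ 89 (mod 311)
32^31 ≡ 1 (mod 311) ✓
Therefore the multiplicative order of 32 modulo 311 is 31.

31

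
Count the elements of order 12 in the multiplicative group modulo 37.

4

φ(37) = 37 − 1 = 36 = 2^2 · 3^2.
In a cyclic group of order 36, there are φ(d) elements of order d for each divisor d of 36, and zero for non-divisors.
12 = 2^2 · 3 divides 36, and φ(12) = 4.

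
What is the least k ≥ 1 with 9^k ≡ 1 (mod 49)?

By Lagrange's theorem, ord_49(9) divides φ(49) = φ(7^2) = 7·(7−1) = 42 = 2 · 3 · 7.
Divisors of 42: 1, 2, 3, 6, 7, 14, 21, 42.
Evaluate successive powers at the divisors of 42:
9^1 ≡ 9 (mod 49)
9^2 ≡ 32 (mod 49)
9^3 ≡ 43 (mod 49)
9^6 ≡ 36 (mod 49)
9^7 ≡ 30 (mod 49)
9^14 ≡ 18 (mod 49)
9^21 ≡ 1 (mod 49) ✓
The smallest such exponent is 21, so the order of 9 is 21.

21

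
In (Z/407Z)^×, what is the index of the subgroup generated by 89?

10

Since 89 ∈ (Z/407Z)^×, its order divides φ(407) = φ(11·37) = (11−1)·(37−1) = 10·36 = 360 = 2^3 · 3^2 · 5.
Divisors of 360: 1, 2, 3, 4, 5, 6, 8, 9, 10, 12, 15, 18, 20, 24, 30, 36, 40, 45, 60, 72, 90, 120, 180, 360.
Test each divisor d:
89^1 ≡ 89 (mod 407)
89^2 ≡ 188 (mod 407)
89^3 ≡ 45 (mod 407)
89^4 ≡ 342 (mod 407)
89^5 ≡ 320 (mod 407)
89^6 ≡ 397 (mod 407)
89^8 ≡ 155 (mod 407)
89^9 ≡ 364 (mod 407)
89^10 ≡ 243 (mod 407)
89^12 ≡ 100 (mod 407)
89^15 ≡ 23 (mod 407)
89^18 ≡ 221 (mod 407)
89^20 ≡ 34 (mod 407)
89^24 ≡ 232 (mod 407)
89^30 ≡ 122 (mod 407)
89^36 ≡ 1 (mod 407) ✓
So ord_407(89) = 36, hence |⟨89⟩| = 36.
The index is φ(407) / ord(89) = 360 / 36 = 10.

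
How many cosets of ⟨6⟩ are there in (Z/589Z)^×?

30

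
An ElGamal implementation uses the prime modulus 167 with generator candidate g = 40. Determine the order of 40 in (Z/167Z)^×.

By Lagrange's theorem, ord_167(40) divides φ(167) = 167 − 1 = 166 = 2 · 83.
Divisors of 166: 1, 2, 83, 166.
Evaluate successive powers at the divisors of 166:
40^1 ≡ 40 (mod 167)
40^2 ≡ 97 (mod 167)
40^83 ≡ 166 (mod 167)
40^166 ≡ 1 (mod 167) ✓
So ord_167(40) = 166.

166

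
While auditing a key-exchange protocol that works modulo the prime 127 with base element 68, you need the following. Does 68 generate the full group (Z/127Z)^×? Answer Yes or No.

φ(127) = 127 − 1 = 126 = 2 · 3^2 · 7.
Test 68^(126/q) mod 127 for each prime factor q of 126:
68^63 ≡ 1 (mod 127)  [q = 2: ≡ 1 ✗]
68^42 ≡ 19 (mod 127)  [q = 3: ≢ 1 ✓]
68^18 ≡ 1 (mod 127)  [q = 7: ≡ 1 ✗]
The check at q = 2 fails, so 68 generates a proper subgroup.

No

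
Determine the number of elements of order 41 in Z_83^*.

φ(83) = 83 − 1 = 82 = 2 · 41.
(Z/83Z)^× is cyclic (|G| = 82); a cyclic group of order m has exactly φ(d) elements of each order d | m, and none otherwise.
41 | 82, and φ(41) = 41 − 1 = 40.

40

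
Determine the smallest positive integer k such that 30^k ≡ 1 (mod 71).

ord(30) | φ(71) = 71 − 1 = 70 = 2 · 5 · 7.
Divisors of 70: 1, 2, 5, 7, 10, 14, 35, 70.
Evaluate successive powers at the divisors of 70:
30^1 ≡ 30 (mod 71)
30^2 ≡ 48 (mod 71)
30^5 ≡ 37 (mod 71)
30^7 ≡ 1 (mod 71) ✓
So ord_71(30) = 7.

7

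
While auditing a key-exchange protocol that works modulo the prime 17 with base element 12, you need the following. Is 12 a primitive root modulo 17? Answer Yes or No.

φ(17) = 17 − 1 = 16 = 2^4.
It suffices to check that the order of 12 is not a proper divisor of 16: compute 12^(16/q) for q ∈ {2}.
12^8 ≡ 16 (mod 17)  [q = 2: ≢ 1 ✓]
All checks pass, so 12 has order 16 and is a primitive root modulo 17.

Yes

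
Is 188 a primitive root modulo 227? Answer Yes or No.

No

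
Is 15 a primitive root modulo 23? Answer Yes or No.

φ(23) = 23 − 1 = 22 = 2 · 11.
Test 15^(22/q) mod 23 for each prime factor q of 22:
15^11 ≡ 22 (mod 23)  [q = 2: ≢ 1 ✓]
15^2 ≡ 18 (mod 23)  [q = 11: ≢ 1 ✓]
Every test exponent gives a nontrivial residue, hence 15 generates the full group.

Yes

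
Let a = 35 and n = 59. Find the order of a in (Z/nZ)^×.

29

The order of 35 must divide φ(59) = 59 − 1 = 58 = 2 · 29.
Divisors of 58: 1, 2, 29, 58.
Compute 35^d (mod 59) for the divisors d until we hit 1:
35^1 ≡ 35 (mod 59)
35^2 ≡ 45 (mod 59)
35^29 ≡ 1 (mod 59) ✓
Therefore the multiplicative order of 35 modulo 59 is 29.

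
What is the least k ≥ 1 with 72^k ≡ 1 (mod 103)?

By Lagrange's theorem, ord_103(72) divides φ(103) = 103 − 1 = 102 = 2 · 3 · 17.
Divisors of 102: 1, 2, 3, 6, 17, 34, 51, 102.
Compute 72^d (mod 103) for the divisors d until we hit 1:
72^1 ≡ 72 (mod 103)
72^2 ≡ 34 (mod 103)
72^3 ≡ 79 (mod 103)
72^6 ≡ 61 (mod 103)
72^17 ≡ 1 (mod 103) ✓
The smallest such exponent is 17, so the order of 72 is 17.

17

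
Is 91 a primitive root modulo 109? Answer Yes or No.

Yes

φ(109) = 109 − 1 = 108 = 2^2 · 3^3.
91 is a primitive root mod 109 iff 91^(φ(109)/q) ≢ 1 for every prime q | φ(109), i.e. q ∈ {2, 3}.
91^54 ≡ 108 (mod 109)  [q = 2: ≢ 1 ✓]
91^36 ≡ 45 (mod 109)  [q = 3: ≢ 1 ✓]
Every test exponent gives a nontrivial residue, hence 91 generates the full group.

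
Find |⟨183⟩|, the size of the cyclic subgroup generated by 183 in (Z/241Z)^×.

15

Since 183 ∈ (Z/241Z)^×, its order divides φ(241) = 241 − 1 = 240 = 2^4 · 3 · 5.
Divisors of 240: 1, 2, 3, 4, 5, 6, 8, 10, 12, 15, 16, 20, 24, 30, 40, 48, 60, 80, 120, 240.
Evaluate successive powers at the divisors of 240:
183^1 ≡ 183
183^2 ≡ 231
183^3 ≡ 98
183^4 ≡ 100
183^5 ≡ 225
183^6 ≡ 205
183^8 ≡ 119
183^10 ≡ 15
183^12 ≡ 91
183^15 ≡ 1
So ord_241(183) = 15.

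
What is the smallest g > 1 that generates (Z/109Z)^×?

6

φ(109) = 109 − 1 = 108 = 2^2 · 3^3.
Test candidates g = 2, 3, … against the prime factors q ∈ {2, 3} of φ(109): g is a generator iff g^(108/q) ≢ 1 for every such q.
g = 2: 2^54 ≡ 108; 2^36 ≡ 1 — hits 1, so not a primitive root.
g = 3: 3^54 ≡ 1 — hits 1, so not a primitive root.
g = 4: 4^54 ≡ 1 — hits 1, so not a primitive root.
g = 5: 5^54 ≡ 1 — hits 1, so not a primitive root.
g = 6: 6^54 ≡ 108; 6^36 ≡ 63 — none is 1, so 6 is a primitive root.
Hence the least primitive root of 109 is 6.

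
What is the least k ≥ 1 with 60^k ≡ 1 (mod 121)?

55

ord(60) | φ(121) = φ(11^2) = 11·(11−1) = 110 = 2 · 5 · 11.
Divisors of 110: 1, 2, 5, 10, 11, 22, 55, 110.
Evaluate successive powers at the divisors of 110:
60^1 ≡ 60 (mod 121)
60^2 ≡ 91 (mod 121)
60^5 ≡ 34 (mod 121)
60^10 ≡ 67 (mod 121)
60^11 ≡ 27 (mod 121)
60^22 ≡ 3 (mod 121)
60^55 ≡ 1 (mod 121) ✓
Therefore the multiplicative order of 60 modulo 121 is 55.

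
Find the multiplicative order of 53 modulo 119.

24

Since 53 ∈ (Z/119Z)^×, its order divides φ(119) = φ(7·17) = (7−1)·(17−1) = 6·16 = 96 = 2^5 · 3.
Divisors of 96: 1, 2, 3, 4, 6, 8, 12, 16, 24, 32, 48, 96.
Test each divisor d:
53^1 ≡ 53 (mod 119)
53^2 ≡ 72 (mod 119)
53^3 ≡ 8 (mod 119)
53^4 ≡ 67 (mod 119)
53^6 ≡ 64 (mod 119)
53^8 ≡ 86 (mod 119)
53^12 ≡ 50 (mod 119)
53^16 ≡ 18 (mod 119)
53^24 ≡ 1 (mod 119) ✓
Therefore the multiplicative order of 53 modulo 119 is 24.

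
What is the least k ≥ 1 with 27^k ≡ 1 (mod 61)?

10

The order of 27 must divide φ(61) = 61 − 1 = 60 = 2^2 · 3 · 5.
Divisors of 60: 1, 2, 3, 4, 5, 6, 10, 12, 15, 20, 30, 60.
Test each divisor d:
27^1 ≡ 27 (mod 61)
27^2 ≡ 58 (mod 61)
27^3 ≡ 41 (mod 61)
27^4 ≡ 9 (mod 61)
27^5 ≡ 60 (mod 61)
27^6 ≡ 34 (mod 61)
27^10 ≡ 1 (mod 61) ✓
Hence ord(27) = 10.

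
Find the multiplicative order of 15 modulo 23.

22

By Lagrange's theorem, ord_23(15) divides φ(23) = 23 − 1 = 22 = 2 · 11.
Divisors of 22: 1, 2, 11, 22.
Check 15^d mod 23 for each divisor in increasing order:
15^1 ≡ 15 (mod 23)
15^2 ≡ 18 (mod 23)
15^11 ≡ 22 (mod 23)
15^22 ≡ 1 (mod 23) ✓
So ord_23(15) = 22.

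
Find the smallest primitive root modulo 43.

3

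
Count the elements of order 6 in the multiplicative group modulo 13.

φ(13) = 13 − 1 = 12 = 2^2 · 3.
Since (Z/13Z)^× is cyclic of order 12, the number of elements of order d is φ(d) when d | 12 and 0 otherwise.
6 = 2 · 3 divides 12, and φ(6) = 2.

2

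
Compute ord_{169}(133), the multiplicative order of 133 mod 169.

39

By Lagrange's theorem, ord_169(133) divides φ(169) = φ(13^2) = 13·(13−1) = 156 = 2^2 · 3 · 13.
Divisors of 156: 1, 2, 3, 4, 6, 12, 13, 26, 39, 52, 78, 156.
Test each divisor d:
133^1 ≡ 133 (mod 169)
133^2 ≡ 113 (mod 169)
133^3 ≡ 157 (mod 169)
133^4 ≡ 94 (mod 169)
133^6 ≡ 144 (mod 169)
133^12 ≡ 118 (mod 169)
133^13 ≡ 146 (mod 169)
133^26 ≡ 22 (mod 169)
133^39 ≡ 1 (mod 169) ✓
Therefore the multiplicative order of 133 modulo 169 is 39.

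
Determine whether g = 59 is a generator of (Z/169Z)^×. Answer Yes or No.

φ(169) = φ(13^2) = 13·(13−1) = 156 = 2^2 · 3 · 13.
59 is a primitive root mod 169 iff 59^(φ(169)/q) ≢ 1 for every prime q | φ(169), i.e. q ∈ {2, 3, 13}.
59^78 ≡ 168 (mod 169)  [q = 2: ≢ 1 ✓]
59^52 ≡ 22 (mod 169)  [q = 3: ≢ 1 ✓]
59^12 ≡ 14 (mod 169)  [q = 13: ≢ 1 ✓]
None equal 1, so ord_169(59) = 156: 59 is a primitive root.

Yes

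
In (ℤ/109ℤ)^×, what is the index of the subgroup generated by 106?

By Lagrange's theorem, ord_109(106) divides φ(109) = 109 − 1 = 108 = 2^2 · 3^3.
Divisors of 108: 1, 2, 3, 4, 6, 9, 12, 18, 27, 36, 54, 108.
Compute 106^d (mod 109) for the divisors d until we hit 1:
106^1 ≡ 106 (mod 109)
106^2 ≡ 9 (mod 109)
106^3 ≡ 82 (mod 109)
106^4 ≡ 81 (mod 109)
106^6 ≡ 75 (mod 109)
106^9 ≡ 46 (mod 109)
106^12 ≡ 66 (mod 109)
106^18 ≡ 45 (mod 109)
106^27 ≡ 108 (mod 109)
106^36 ≡ 63 (mod 109)
106^54 ≡ 1 (mod 109) ✓
So ord_109(106) = 54, hence |⟨106⟩| = 54.
The index is φ(109) / ord(106) = 108 / 54 = 2.

2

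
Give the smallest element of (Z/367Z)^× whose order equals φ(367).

φ(367) = 367 − 1 = 366 = 2 · 3 · 61.
g is a primitive root iff g^(366/q) ≢ 1 (mod 367) for each prime q ∈ {2, 3, 61}.
g = 2: 2^183 ≡ 1 — hits 1, so not a primitive root.
g = 3: 3^183 ≡ 366; 3^122 ≡ 1 — hits 1, so not a primitive root.
g = 4: 4^183 ≡ 1 — hits 1, so not a primitive root.
g = 5: 5^183 ≡ 366; 5^122 ≡ 1 — hits 1, so not a primitive root.
g = 6: 6^183 ≡ 366; 6^122 ≡ 283; 6^6 ≡ 47 — none is 1, so 6 is a primitive root.
The smallest primitive root modulo 367 is 6.

6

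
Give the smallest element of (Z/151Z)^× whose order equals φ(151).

6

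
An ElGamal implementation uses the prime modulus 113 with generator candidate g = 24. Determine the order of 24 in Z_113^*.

112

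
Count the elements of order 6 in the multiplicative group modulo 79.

2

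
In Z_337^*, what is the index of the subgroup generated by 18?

4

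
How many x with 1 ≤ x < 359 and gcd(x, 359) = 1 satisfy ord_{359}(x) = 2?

1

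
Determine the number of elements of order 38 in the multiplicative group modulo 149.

φ(149) = 149 − 1 = 148 = 2^2 · 37.
Since (Z/149Z)^× is cyclic of order 148, the number of elements of order d is φ(d) when d | 148 and 0 otherwise.
Since 38 ∤ 148, the count is 0.

0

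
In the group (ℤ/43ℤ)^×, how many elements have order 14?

φ(43) = 43 − 1 = 42 = 2 · 3 · 7.
(Z/43Z)^× is cyclic (|G| = 42); a cyclic group of order m has exactly φ(d) elements of each order d | m, and none otherwise.
14 = 2 · 7 divides 42, and φ(14) = 6.

6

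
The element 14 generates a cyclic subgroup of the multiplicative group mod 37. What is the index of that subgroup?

3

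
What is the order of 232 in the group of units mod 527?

Since 232 ∈ (Z/527Z)^×, its order divides φ(527) = φ(17·31) = (17−1)·(31−1) = 16·30 = 480 = 2^5 · 3 · 5.
Divisors of 480: 1, 2, 3, 4, 5, 6, 8, 10, 12, 15, 16, 20, 24, 30, 32, 40, 48, 60, 80, 96, 120, 160, 240, 480.
Compute 232^d (mod 527) for the divisors d until we hit 1:
232^1 ≡ 232 (mod 527)
232^2 ≡ 70 (mod 527)
232^3 ≡ 430 (mod 527)
232^4 ≡ 157 (mod 527)
232^5 ≡ 61 (mod 527)
232^6 ≡ 450 (mod 527)
232^8 ≡ 407 (mod 527)
232^10 ≡ 32 (mod 527)
232^12 ≡ 132 (mod 527)
232^15 ≡ 371 (mod 527)
232^16 ≡ 171 (mod 527)
232^20 ≡ 497 (mod 527)
232^24 ≡ 33 (mod 527)
232^30 ≡ 94 (mod 527)
232^32 ≡ 256 (mod 527)
232^40 ≡ 373 (mod 527)
232^48 ≡ 35 (mod 527)
232^60 ≡ 404 (mod 527)
232^80 ≡ 1 (mod 527) ✓
Hence ord(232) = 80.

80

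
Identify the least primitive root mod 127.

φ(127) = 127 − 1 = 126 = 2 · 3^2 · 7.
g is a primitive root iff g^(126/q) ≢ 1 (mod 127) for each prime q ∈ {2, 3, 7}.
g = 2: 2^63 ≡ 1 — hits 1, so not a primitive root.
g = 3: 3^63 ≡ 126; 3^42 ≡ 107; 3^18 ≡ 4 — none is 1, so 3 is a primitive root.
The smallest primitive root modulo 127 is 3.

3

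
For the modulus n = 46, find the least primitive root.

φ(46) = φ(2)·φ(23) = 1·22 = 22 = 2 · 11.
Test candidates g = 2, 3, … against the prime factors q ∈ {2, 11} of φ(46): g is a generator iff g^(22/q) ≢ 1 for every such q.
g = 2: gcd(2, 46) = 2 > 1, not a unit — skip.
g = 3: 3^11 ≡ 1 — hits 1, so not a primitive root.
g = 4: gcd(4, 46) = 2 > 1, not a unit — skip.
g = 5: 5^11 ≡ 45; 5^2 ≡ 25 — none is 1, so 5 is a primitive root.
Hence the least primitive root of 46 is 5.

5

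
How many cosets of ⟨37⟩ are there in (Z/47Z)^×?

2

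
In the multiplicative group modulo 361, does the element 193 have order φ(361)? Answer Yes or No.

φ(361) = φ(19^2) = 19·(19−1) = 342 = 2 · 3^2 · 19.
193 is a primitive root mod 361 iff 193^(φ(361)/q) ≢ 1 for every prime q | φ(361), i.e. q ∈ {2, 3, 19}.
193^171 ≡ 360 (mod 361)  [q = 2: ≢ 1 ✓]
193^114 ≡ 292 (mod 361)  [q = 3: ≢ 1 ✓]
193^18 ≡ 39 (mod 361)  [q = 19: ≢ 1 ✓]
Every test exponent gives a nontrivial residue, hence 193 generates the full group.

Yes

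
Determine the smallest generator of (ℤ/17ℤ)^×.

3

φ(17) = 17 − 1 = 16 = 2^4.
Test candidates g = 2, 3, … against the prime factors q ∈ {2} of φ(17): g is a generator iff g^(16/q) ≢ 1 for every such q.
g = 2: 2^8 ≡ 1 — hits 1, so not a primitive root.
g = 3: 3^8 ≡ 16 — none is 1, so 3 is a primitive root.
So 3 is the smallest generator of (Z/17Z)^×.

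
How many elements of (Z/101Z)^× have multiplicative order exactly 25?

20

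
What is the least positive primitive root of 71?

7

φ(71) = 71 − 1 = 70 = 2 · 5 · 7.
Test candidates g = 2, 3, … against the prime factors q ∈ {2, 5, 7} of φ(71): g is a generator iff g^(70/q) ≢ 1 for every such q.
g = 2: 2^35 ≡ 1 — hits 1, so not a primitive root.
g = 3: 3^35 ≡ 1 — hits 1, so not a primitive root.
g = 4: 4^35 ≡ 1 — hits 1, so not a primitive root.
g = 5: 5^35 ≡ 1 — hits 1, so not a primitive root.
g = 6: 6^35 ≡ 1 — hits 1, so not a primitive root.
g = 7: 7^35 ≡ 70; 7^14 ≡ 54; 7^10 ≡ 45 — none is 1, so 7 is a primitive root.
The smallest primitive root modulo 71 is 7.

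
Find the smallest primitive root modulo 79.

φ(79) = 79 − 1 = 78 = 2 · 3 · 13.
g is a primitive root iff g^(78/q) ≢ 1 (mod 79) for each prime q ∈ {2, 3, 13}.
g = 2: 2^39 ≡ 1 — hits 1, so not a primitive root.
g = 3: 3^39 ≡ 78; 3^26 ≡ 23; 3^6 ≡ 18 — none is 1, so 3 is a primitive root.
So 3 is the smallest generator of (Z/79Z)^×.

3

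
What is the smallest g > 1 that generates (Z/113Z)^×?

3

φ(113) = 113 − 1 = 112 = 2^4 · 7.
g is a primitive root iff g^(112/q) ≢ 1 (mod 113) for each prime q ∈ {2, 7}.
g = 2: 2^56 ≡ 1 — hits 1, so not a primitive root.
g = 3: 3^56 ≡ 112; 3^16 ≡ 49 — none is 1, so 3 is a primitive root.
So 3 is the smallest generator of (Z/113Z)^×.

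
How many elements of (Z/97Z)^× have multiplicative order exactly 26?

0

φ(97) = 97 − 1 = 96 = 2^5 · 3.
(Z/97Z)^× is cyclic (|G| = 96); a cyclic group of order m has exactly φ(d) elements of each order d | m, and none otherwise.
Here 96 is not a multiple of 26, so there are no elements of order 26.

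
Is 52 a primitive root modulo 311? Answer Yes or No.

No

φ(311) = 311 − 1 = 310 = 2 · 5 · 31.
An element g generates (Z/311Z)^× iff g^(310/q) ≢ 1 (mod 311) for each prime q ∈ {2, 5, 31}.
52^155 ≡ 1 (mod 311)  [q = 2: ≡ 1 ✗]
52^62 ≡ 216 (mod 311)  [q = 5: ≢ 1 ✓]
52^10 ≡ 1 (mod 311)  [q = 31: ≡ 1 ✗]
52^155 ≡ 1 shows ord(52) | 155, strictly less than φ(311); not a primitive root.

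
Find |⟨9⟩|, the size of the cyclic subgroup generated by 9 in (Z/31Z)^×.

15

By Lagrange's theorem, ord_31(9) divides φ(31) = 31 − 1 = 30 = 2 · 3 · 5.
Divisors of 30: 1, 2, 3, 5, 6, 10, 15, 30.
Test each divisor d:
9^1 ≡ 9 (mod 31)
9^2 ≡ 19 (mod 31)
9^3 ≡ 16 (mod 31)
9^5 ≡ 25 (mod 31)
9^6 ≡ 8 (mod 31)
9^10 ≡ 5 (mod 31)
9^15 ≡ 1 (mod 31) ✓
So ord_31(9) = 15.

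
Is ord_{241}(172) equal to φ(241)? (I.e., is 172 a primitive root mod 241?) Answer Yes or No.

φ(241) = 241 − 1 = 240 = 2^4 · 3 · 5.
It suffices to check that the order of 172 is not a proper divisor of 240: compute 172^(240/q) for q ∈ {2, 3, 5}.
172^120 ≡ 240 (mod 241)  [q = 2: ≢ 1 ✓]
172^80 ≡ 225 (mod 241)  [q = 3: ≢ 1 ✓]
172^48 ≡ 98 (mod 241)  [q = 5: ≢ 1 ✓]
None equal 1, so ord_241(172) = 240: 172 is a primitive root.

Yes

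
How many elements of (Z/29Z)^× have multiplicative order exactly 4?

φ(29) = 29 − 1 = 28 = 2^2 · 7.
In a cyclic group of order 28, there are φ(d) elements of order d for each divisor d of 28, and zero for non-divisors.
4 = 2^2 divides 28, and φ(4) = 2.

2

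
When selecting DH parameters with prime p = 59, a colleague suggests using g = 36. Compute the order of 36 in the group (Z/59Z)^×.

29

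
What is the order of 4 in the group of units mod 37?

By Lagrange's theorem, ord_37(4) divides φ(37) = 37 − 1 = 36 = 2^2 · 3^2.
Divisors of 36: 1, 2, 3, 4, 6, 9, 12, 18, 36.
Evaluate successive powers at the divisors of 36:
4^1 ≡ 4 (mod 37)
4^2 ≡ 16 (mod 37)
4^3 ≡ 27 (mod 37)
4^4 ≡ 34 (mod 37)
4^6 ≡ 26 (mod 37)
4^9 ≡ 36 (mod 37)
4^12 ≡ 10 (mod 37)
4^18 ≡ 1 (mod 37) ✓
So ord_37(4) = 18.

18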